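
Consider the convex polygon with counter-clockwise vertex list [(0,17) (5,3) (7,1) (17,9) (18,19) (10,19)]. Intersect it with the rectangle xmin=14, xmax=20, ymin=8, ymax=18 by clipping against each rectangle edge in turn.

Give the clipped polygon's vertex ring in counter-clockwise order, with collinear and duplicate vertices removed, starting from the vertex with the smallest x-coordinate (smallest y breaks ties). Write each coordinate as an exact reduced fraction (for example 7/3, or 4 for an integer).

1. After x ≥ 14: [(14,33/5) (17,9) (18,19) (14,19)]
2. After x ≤ 20: [(14,33/5) (17,9) (18,19) (14,19)]
3. After y ≥ 8: [(14,8) (63/4,8) (17,9) (18,19) (14,19)]
4. After y ≤ 18: [(14,18) (14,8) (63/4,8) (17,9) (179/10,18)]
5. Canonical ring: [(14,8) (63/4,8) (17,9) (179/10,18) (14,18)]

Clipped polygon: [(14,8) (63/4,8) (17,9) (179/10,18) (14,18)]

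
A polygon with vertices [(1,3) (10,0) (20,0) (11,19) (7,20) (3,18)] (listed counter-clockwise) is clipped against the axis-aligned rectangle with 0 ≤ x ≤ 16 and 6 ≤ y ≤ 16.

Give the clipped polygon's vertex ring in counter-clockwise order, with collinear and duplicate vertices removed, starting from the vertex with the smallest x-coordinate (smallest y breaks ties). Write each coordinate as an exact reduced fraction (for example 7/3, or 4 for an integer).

Clipped polygon: [(7/5,6) (16,6) (16,76/9) (236/19,16) (41/15,16)]

1. After x ≥ 0: [(1,3) (10,0) (20,0) (11,19) (7,20) (3,18)]
2. After x ≤ 16: [(1,3) (10,0) (16,0) (16,76/9) (11,19) (7,20) (3,18)]
3. After y ≥ 6: [(7/5,6) (16,6) (16,76/9) (11,19) (7,20) (3,18)]
4. After y ≤ 16: [(41/15,16) (7/5,6) (16,6) (16,76/9) (236/19,16)]
5. Canonical ring: [(7/5,6) (16,6) (16,76/9) (236/19,16) (41/15,16)]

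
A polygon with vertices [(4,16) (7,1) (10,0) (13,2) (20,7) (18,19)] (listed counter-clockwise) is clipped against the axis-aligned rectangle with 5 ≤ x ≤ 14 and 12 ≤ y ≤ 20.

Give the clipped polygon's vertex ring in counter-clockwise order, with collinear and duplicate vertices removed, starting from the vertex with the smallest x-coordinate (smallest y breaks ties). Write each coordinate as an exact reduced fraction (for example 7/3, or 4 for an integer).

Clipped polygon: [(5,12) (14,12) (14,127/7) (5,227/14)]

1. After x ≥ 5: [(5,227/14) (5,11) (7,1) (10,0) (13,2) (20,7) (18,19)]
2. After x ≤ 14: [(14,127/7) (5,227/14) (5,11) (7,1) (10,0) (13,2) (14,19/7)]
3. After y ≥ 12: [(14,12) (14,127/7) (5,227/14) (5,12)]
4. After y ≤ 20: [(14,12) (14,127/7) (5,227/14) (5,12)]
5. Canonical ring: [(5,12) (14,12) (14,127/7) (5,227/14)]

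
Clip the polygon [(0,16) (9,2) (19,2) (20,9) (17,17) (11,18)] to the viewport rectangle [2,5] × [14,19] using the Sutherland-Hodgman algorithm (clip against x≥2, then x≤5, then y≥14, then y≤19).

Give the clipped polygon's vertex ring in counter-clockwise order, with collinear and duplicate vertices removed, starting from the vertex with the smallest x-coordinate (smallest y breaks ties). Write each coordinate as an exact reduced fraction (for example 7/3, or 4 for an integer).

1. After x ≥ 2: [(2,180/11) (2,116/9) (9,2) (19,2) (20,9) (17,17) (11,18)]
2. After x ≤ 5: [(5,186/11) (2,180/11) (2,116/9) (5,74/9)]
3. After y ≥ 14: [(5,14) (5,186/11) (2,180/11) (2,14)]
4. After y ≤ 19: [(5,14) (5,186/11) (2,180/11) (2,14)]
5. Canonical ring: [(2,14) (5,14) (5,186/11) (2,180/11)]

Clipped polygon: [(2,14) (5,14) (5,186/11) (2,180/11)]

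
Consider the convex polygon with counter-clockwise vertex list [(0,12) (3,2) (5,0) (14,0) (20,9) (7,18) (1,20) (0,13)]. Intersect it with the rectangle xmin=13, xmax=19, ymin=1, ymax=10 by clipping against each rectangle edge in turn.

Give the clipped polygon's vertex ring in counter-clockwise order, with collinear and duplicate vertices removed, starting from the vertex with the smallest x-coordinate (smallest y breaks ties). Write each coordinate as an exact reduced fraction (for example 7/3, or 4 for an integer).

1. After x ≥ 13: [(13,0) (14,0) (20,9) (13,180/13)]
2. After x ≤ 19: [(13,0) (14,0) (19,15/2) (19,126/13) (13,180/13)]
3. After y ≥ 1: [(13,1) (44/3,1) (19,15/2) (19,126/13) (13,180/13)]
4. After y ≤ 10: [(13,10) (13,1) (44/3,1) (19,15/2) (19,126/13) (167/9,10)]
5. Canonical ring: [(13,1) (44/3,1) (19,15/2) (19,126/13) (167/9,10) (13,10)]

Clipped polygon: [(13,1) (44/3,1) (19,15/2) (19,126/13) (167/9,10) (13,10)]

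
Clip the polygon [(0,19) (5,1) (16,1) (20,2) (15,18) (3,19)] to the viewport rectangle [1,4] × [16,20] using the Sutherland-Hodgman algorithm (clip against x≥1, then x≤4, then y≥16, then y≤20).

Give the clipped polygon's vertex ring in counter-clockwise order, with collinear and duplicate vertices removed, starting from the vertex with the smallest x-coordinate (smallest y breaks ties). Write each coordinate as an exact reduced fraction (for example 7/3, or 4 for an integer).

Clipped polygon: [(1,16) (4,16) (4,227/12) (3,19) (1,19)]

1. After x ≥ 1: [(1,19) (1,77/5) (5,1) (16,1) (20,2) (15,18) (3,19)]
2. After x ≤ 4: [(1,19) (1,77/5) (4,23/5) (4,227/12) (3,19)]
3. After y ≥ 16: [(1,19) (1,16) (4,16) (4,227/12) (3,19)]
4. After y ≤ 20: [(1,19) (1,16) (4,16) (4,227/12) (3,19)]
5. Canonical ring: [(1,16) (4,16) (4,227/12) (3,19) (1,19)]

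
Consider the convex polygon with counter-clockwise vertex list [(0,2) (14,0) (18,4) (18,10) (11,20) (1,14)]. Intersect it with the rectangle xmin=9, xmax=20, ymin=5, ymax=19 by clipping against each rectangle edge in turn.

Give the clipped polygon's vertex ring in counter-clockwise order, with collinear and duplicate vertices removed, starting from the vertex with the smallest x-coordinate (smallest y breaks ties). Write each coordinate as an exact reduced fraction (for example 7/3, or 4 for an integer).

Clipped polygon: [(9,5) (18,5) (18,10) (117/10,19) (28/3,19) (9,94/5)]

1. After x ≥ 9: [(9,5/7) (14,0) (18,4) (18,10) (11,20) (9,94/5)]
2. After x ≤ 20: [(9,5/7) (14,0) (18,4) (18,10) (11,20) (9,94/5)]
3. After y ≥ 5: [(9,5) (18,5) (18,10) (11,20) (9,94/5)]
4. After y ≤ 19: [(9,5) (18,5) (18,10) (117/10,19) (28/3,19) (9,94/5)]
5. Canonical ring: [(9,5) (18,5) (18,10) (117/10,19) (28/3,19) (9,94/5)]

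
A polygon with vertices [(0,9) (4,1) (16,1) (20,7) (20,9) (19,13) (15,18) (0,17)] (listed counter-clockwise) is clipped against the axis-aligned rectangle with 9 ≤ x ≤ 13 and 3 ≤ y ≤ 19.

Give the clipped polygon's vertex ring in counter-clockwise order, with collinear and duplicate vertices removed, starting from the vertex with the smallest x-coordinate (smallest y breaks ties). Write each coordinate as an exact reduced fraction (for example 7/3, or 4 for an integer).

1. After x ≥ 9: [(9,1) (16,1) (20,7) (20,9) (19,13) (15,18) (9,88/5)]
2. After x ≤ 13: [(9,1) (13,1) (13,268/15) (9,88/5)]
3. After y ≥ 3: [(9,3) (13,3) (13,268/15) (9,88/5)]
4. After y ≤ 19: [(9,3) (13,3) (13,268/15) (9,88/5)]
5. Canonical ring: [(9,3) (13,3) (13,268/15) (9,88/5)]

Clipped polygon: [(9,3) (13,3) (13,268/15) (9,88/5)]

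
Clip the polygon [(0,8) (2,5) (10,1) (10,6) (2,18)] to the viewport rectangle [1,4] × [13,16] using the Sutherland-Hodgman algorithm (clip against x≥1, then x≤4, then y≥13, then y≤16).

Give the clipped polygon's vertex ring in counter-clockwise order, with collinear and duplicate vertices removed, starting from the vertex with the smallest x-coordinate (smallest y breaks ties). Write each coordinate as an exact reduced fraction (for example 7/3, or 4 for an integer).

Clipped polygon: [(1,13) (4,13) (4,15) (10/3,16) (8/5,16)]

1. After x ≥ 1: [(1,13) (1,13/2) (2,5) (10,1) (10,6) (2,18)]
2. After x ≤ 4: [(1,13) (1,13/2) (2,5) (4,4) (4,15) (2,18)]
3. After y ≥ 13: [(1,13) (1,13) (4,13) (4,15) (2,18)]
4. After y ≤ 16: [(8/5,16) (1,13) (1,13) (4,13) (4,15) (10/3,16)]
5. Canonical ring: [(1,13) (4,13) (4,15) (10/3,16) (8/5,16)]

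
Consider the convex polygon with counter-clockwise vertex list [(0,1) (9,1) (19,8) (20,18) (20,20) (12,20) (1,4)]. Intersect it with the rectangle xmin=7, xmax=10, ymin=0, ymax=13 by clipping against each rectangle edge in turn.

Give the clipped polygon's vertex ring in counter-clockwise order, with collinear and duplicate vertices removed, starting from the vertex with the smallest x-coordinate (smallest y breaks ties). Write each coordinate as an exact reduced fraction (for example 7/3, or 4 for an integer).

1. After x ≥ 7: [(7,1) (9,1) (19,8) (20,18) (20,20) (12,20) (7,140/11)]
2. After x ≤ 10: [(7,1) (9,1) (10,17/10) (10,188/11) (7,140/11)]
3. After y ≥ 0: [(7,1) (9,1) (10,17/10) (10,188/11) (7,140/11)]
4. After y ≤ 13: [(7,1) (9,1) (10,17/10) (10,13) (115/16,13) (7,140/11)]
5. Canonical ring: [(7,1) (9,1) (10,17/10) (10,13) (115/16,13) (7,140/11)]

Clipped polygon: [(7,1) (9,1) (10,17/10) (10,13) (115/16,13) (7,140/11)]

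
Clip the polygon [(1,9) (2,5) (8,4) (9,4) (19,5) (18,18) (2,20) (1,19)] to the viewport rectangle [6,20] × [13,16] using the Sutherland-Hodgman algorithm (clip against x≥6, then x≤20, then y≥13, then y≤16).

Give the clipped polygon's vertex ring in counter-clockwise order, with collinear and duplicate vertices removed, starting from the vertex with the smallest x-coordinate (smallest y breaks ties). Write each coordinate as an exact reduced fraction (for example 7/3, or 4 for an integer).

1. After x ≥ 6: [(6,13/3) (8,4) (9,4) (19,5) (18,18) (6,39/2)]
2. After x ≤ 20: [(6,13/3) (8,4) (9,4) (19,5) (18,18) (6,39/2)]
3. After y ≥ 13: [(6,13) (239/13,13) (18,18) (6,39/2)]
4. After y ≤ 16: [(6,16) (6,13) (239/13,13) (236/13,16)]
5. Canonical ring: [(6,13) (239/13,13) (236/13,16) (6,16)]

Clipped polygon: [(6,13) (239/13,13) (236/13,16) (6,16)]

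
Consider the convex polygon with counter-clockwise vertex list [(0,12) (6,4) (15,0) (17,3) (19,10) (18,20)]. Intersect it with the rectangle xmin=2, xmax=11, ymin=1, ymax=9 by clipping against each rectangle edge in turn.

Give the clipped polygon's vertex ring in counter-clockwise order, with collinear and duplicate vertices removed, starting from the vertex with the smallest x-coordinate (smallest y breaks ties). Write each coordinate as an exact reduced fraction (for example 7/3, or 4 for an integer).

1. After x ≥ 2: [(2,116/9) (2,28/3) (6,4) (15,0) (17,3) (19,10) (18,20)]
2. After x ≤ 11: [(11,152/9) (2,116/9) (2,28/3) (6,4) (11,16/9)]
3. After y ≥ 1: [(11,152/9) (2,116/9) (2,28/3) (6,4) (11,16/9)]
4. After y ≤ 9: [(11,9) (9/4,9) (6,4) (11,16/9)]
5. Canonical ring: [(9/4,9) (6,4) (11,16/9) (11,9)]

Clipped polygon: [(9/4,9) (6,4) (11,16/9) (11,9)]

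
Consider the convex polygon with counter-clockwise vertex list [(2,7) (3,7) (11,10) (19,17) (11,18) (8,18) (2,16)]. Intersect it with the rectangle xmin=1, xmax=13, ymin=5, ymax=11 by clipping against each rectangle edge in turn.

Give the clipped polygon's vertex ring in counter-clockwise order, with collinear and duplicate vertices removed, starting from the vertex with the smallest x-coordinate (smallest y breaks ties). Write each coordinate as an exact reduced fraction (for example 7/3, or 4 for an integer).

1. After x ≥ 1: [(2,7) (3,7) (11,10) (19,17) (11,18) (8,18) (2,16)]
2. After x ≤ 13: [(2,7) (3,7) (11,10) (13,47/4) (13,71/4) (11,18) (8,18) (2,16)]
3. After y ≥ 5: [(2,7) (3,7) (11,10) (13,47/4) (13,71/4) (11,18) (8,18) (2,16)]
4. After y ≤ 11: [(2,11) (2,7) (3,7) (11,10) (85/7,11)]
5. Canonical ring: [(2,7) (3,7) (11,10) (85/7,11) (2,11)]

Clipped polygon: [(2,7) (3,7) (11,10) (85/7,11) (2,11)]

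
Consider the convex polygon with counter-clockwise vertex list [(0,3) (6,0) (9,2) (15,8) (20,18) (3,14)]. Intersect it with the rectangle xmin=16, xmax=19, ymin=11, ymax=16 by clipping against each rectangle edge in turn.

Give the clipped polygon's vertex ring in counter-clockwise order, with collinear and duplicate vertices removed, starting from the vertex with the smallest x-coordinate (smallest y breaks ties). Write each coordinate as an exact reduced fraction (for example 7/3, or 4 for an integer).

Clipped polygon: [(16,11) (33/2,11) (19,16) (16,16)]

1. After x ≥ 16: [(16,10) (20,18) (16,290/17)]
2. After x ≤ 19: [(16,10) (19,16) (19,302/17) (16,290/17)]
3. After y ≥ 11: [(16,11) (33/2,11) (19,16) (19,302/17) (16,290/17)]
4. After y ≤ 16: [(16,16) (16,11) (33/2,11) (19,16) (19,16)]
5. Canonical ring: [(16,11) (33/2,11) (19,16) (16,16)]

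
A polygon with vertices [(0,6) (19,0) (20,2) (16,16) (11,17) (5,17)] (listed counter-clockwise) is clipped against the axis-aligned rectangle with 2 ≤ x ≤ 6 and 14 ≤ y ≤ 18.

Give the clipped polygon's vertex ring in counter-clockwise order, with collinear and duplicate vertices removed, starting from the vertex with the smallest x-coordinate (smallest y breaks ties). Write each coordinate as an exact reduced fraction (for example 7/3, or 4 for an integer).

1. After x ≥ 2: [(2,52/5) (2,102/19) (19,0) (20,2) (16,16) (11,17) (5,17)]
2. After x ≤ 6: [(2,52/5) (2,102/19) (6,78/19) (6,17) (5,17)]
3. After y ≥ 14: [(40/11,14) (6,14) (6,17) (5,17)]
4. After y ≤ 18: [(40/11,14) (6,14) (6,17) (5,17)]
5. Canonical ring: [(40/11,14) (6,14) (6,17) (5,17)]

Clipped polygon: [(40/11,14) (6,14) (6,17) (5,17)]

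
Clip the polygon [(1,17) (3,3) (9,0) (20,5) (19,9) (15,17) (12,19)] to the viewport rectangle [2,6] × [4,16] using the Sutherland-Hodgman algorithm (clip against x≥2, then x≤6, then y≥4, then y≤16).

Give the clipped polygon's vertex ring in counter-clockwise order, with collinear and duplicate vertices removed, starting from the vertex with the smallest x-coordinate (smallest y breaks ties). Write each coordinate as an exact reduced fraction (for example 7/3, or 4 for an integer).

1. After x ≥ 2: [(2,189/11) (2,10) (3,3) (9,0) (20,5) (19,9) (15,17) (12,19)]
2. After x ≤ 6: [(6,197/11) (2,189/11) (2,10) (3,3) (6,3/2)]
3. After y ≥ 4: [(6,4) (6,197/11) (2,189/11) (2,10) (20/7,4)]
4. After y ≤ 16: [(6,4) (6,16) (2,16) (2,10) (20/7,4)]
5. Canonical ring: [(2,10) (20/7,4) (6,4) (6,16) (2,16)]

Clipped polygon: [(2,10) (20/7,4) (6,4) (6,16) (2,16)]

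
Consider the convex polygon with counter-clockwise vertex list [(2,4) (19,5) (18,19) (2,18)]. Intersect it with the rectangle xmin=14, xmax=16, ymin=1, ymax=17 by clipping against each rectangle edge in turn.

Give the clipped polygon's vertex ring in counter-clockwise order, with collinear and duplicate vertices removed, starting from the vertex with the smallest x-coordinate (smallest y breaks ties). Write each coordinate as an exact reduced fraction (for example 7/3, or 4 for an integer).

1. After x ≥ 14: [(14,80/17) (19,5) (18,19) (14,75/4)]
2. After x ≤ 16: [(14,80/17) (16,82/17) (16,151/8) (14,75/4)]
3. After y ≥ 1: [(14,80/17) (16,82/17) (16,151/8) (14,75/4)]
4. After y ≤ 17: [(14,17) (14,80/17) (16,82/17) (16,17)]
5. Canonical ring: [(14,80/17) (16,82/17) (16,17) (14,17)]

Clipped polygon: [(14,80/17) (16,82/17) (16,17) (14,17)]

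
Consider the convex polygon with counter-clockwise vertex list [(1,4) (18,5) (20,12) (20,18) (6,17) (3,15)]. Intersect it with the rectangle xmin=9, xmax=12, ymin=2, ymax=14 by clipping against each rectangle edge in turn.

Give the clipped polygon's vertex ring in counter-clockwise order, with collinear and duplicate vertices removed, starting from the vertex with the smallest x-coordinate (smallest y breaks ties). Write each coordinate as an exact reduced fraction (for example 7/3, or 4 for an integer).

Clipped polygon: [(9,76/17) (12,79/17) (12,14) (9,14)]

1. After x ≥ 9: [(9,76/17) (18,5) (20,12) (20,18) (9,241/14)]
2. After x ≤ 12: [(9,76/17) (12,79/17) (12,122/7) (9,241/14)]
3. After y ≥ 2: [(9,76/17) (12,79/17) (12,122/7) (9,241/14)]
4. After y ≤ 14: [(9,14) (9,76/17) (12,79/17) (12,14)]
5. Canonical ring: [(9,76/17) (12,79/17) (12,14) (9,14)]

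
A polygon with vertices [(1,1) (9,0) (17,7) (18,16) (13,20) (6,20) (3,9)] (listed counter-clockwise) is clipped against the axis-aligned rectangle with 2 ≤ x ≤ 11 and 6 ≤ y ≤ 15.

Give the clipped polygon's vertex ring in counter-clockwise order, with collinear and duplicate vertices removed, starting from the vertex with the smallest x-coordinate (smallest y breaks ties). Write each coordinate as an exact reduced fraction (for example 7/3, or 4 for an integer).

1. After x ≥ 2: [(2,5) (2,7/8) (9,0) (17,7) (18,16) (13,20) (6,20) (3,9)]
2. After x ≤ 11: [(2,5) (2,7/8) (9,0) (11,7/4) (11,20) (6,20) (3,9)]
3. After y ≥ 6: [(9/4,6) (11,6) (11,20) (6,20) (3,9)]
4. After y ≤ 15: [(9/4,6) (11,6) (11,15) (51/11,15) (3,9)]
5. Canonical ring: [(9/4,6) (11,6) (11,15) (51/11,15) (3,9)]

Clipped polygon: [(9/4,6) (11,6) (11,15) (51/11,15) (3,9)]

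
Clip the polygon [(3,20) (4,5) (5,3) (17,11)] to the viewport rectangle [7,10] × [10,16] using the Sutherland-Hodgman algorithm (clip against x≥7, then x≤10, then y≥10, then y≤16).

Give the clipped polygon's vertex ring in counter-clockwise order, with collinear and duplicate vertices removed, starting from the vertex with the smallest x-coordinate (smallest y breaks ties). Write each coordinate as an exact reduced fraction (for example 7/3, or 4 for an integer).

1. After x ≥ 7: [(7,122/7) (7,13/3) (17,11)]
2. After x ≤ 10: [(10,31/2) (7,122/7) (7,13/3) (10,19/3)]
3. After y ≥ 10: [(10,10) (10,31/2) (7,122/7) (7,10)]
4. After y ≤ 16: [(10,10) (10,31/2) (83/9,16) (7,16) (7,10)]
5. Canonical ring: [(7,10) (10,10) (10,31/2) (83/9,16) (7,16)]

Clipped polygon: [(7,10) (10,10) (10,31/2) (83/9,16) (7,16)]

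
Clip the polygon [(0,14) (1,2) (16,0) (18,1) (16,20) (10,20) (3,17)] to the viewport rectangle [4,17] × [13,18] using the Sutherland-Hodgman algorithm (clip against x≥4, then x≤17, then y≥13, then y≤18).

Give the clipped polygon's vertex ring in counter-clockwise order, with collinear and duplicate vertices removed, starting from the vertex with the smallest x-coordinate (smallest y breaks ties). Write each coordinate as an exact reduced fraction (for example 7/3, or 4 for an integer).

Clipped polygon: [(4,13) (318/19,13) (308/19,18) (16/3,18) (4,122/7)]

1. After x ≥ 4: [(4,8/5) (16,0) (18,1) (16,20) (10,20) (4,122/7)]
2. After x ≤ 17: [(4,8/5) (16,0) (17,1/2) (17,21/2) (16,20) (10,20) (4,122/7)]
3. After y ≥ 13: [(4,13) (318/19,13) (16,20) (10,20) (4,122/7)]
4. After y ≤ 18: [(4,13) (318/19,13) (308/19,18) (16/3,18) (4,122/7)]
5. Canonical ring: [(4,13) (318/19,13) (308/19,18) (16/3,18) (4,122/7)]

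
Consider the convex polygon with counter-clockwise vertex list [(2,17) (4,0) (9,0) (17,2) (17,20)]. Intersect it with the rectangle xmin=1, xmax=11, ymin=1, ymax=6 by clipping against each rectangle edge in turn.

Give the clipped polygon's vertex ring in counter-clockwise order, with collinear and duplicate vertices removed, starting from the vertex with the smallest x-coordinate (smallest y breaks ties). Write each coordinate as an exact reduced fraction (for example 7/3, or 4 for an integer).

Clipped polygon: [(56/17,6) (66/17,1) (11,1) (11,6)]

1. After x ≥ 1: [(2,17) (4,0) (9,0) (17,2) (17,20)]
2. After x ≤ 11: [(11,94/5) (2,17) (4,0) (9,0) (11,1/2)]
3. After y ≥ 1: [(11,1) (11,94/5) (2,17) (66/17,1)]
4. After y ≤ 6: [(11,1) (11,6) (56/17,6) (66/17,1)]
5. Canonical ring: [(56/17,6) (66/17,1) (11,1) (11,6)]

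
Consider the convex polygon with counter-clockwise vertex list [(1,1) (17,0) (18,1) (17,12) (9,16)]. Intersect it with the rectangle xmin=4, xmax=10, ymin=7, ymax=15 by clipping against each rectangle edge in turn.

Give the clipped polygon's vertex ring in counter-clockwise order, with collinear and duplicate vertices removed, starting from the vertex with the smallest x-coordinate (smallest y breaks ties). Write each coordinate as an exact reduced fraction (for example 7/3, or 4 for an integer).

1. After x ≥ 4: [(4,53/8) (4,13/16) (17,0) (18,1) (17,12) (9,16)]
2. After x ≤ 10: [(4,53/8) (4,13/16) (10,7/16) (10,31/2) (9,16)]
3. After y ≥ 7: [(21/5,7) (10,7) (10,31/2) (9,16)]
4. After y ≤ 15: [(127/15,15) (21/5,7) (10,7) (10,15)]
5. Canonical ring: [(21/5,7) (10,7) (10,15) (127/15,15)]

Clipped polygon: [(21/5,7) (10,7) (10,15) (127/15,15)]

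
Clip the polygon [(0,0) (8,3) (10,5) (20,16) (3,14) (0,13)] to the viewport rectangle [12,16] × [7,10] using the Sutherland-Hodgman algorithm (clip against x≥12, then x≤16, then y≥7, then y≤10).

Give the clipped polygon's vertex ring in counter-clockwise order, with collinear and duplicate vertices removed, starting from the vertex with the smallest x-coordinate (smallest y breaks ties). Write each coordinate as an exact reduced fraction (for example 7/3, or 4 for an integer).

1. After x ≥ 12: [(12,36/5) (20,16) (12,256/17)]
2. After x ≤ 16: [(12,36/5) (16,58/5) (16,264/17) (12,256/17)]
3. After y ≥ 7: [(12,36/5) (16,58/5) (16,264/17) (12,256/17)]
4. After y ≤ 10: [(12,10) (12,36/5) (160/11,10)]
5. Canonical ring: [(12,36/5) (160/11,10) (12,10)]

Clipped polygon: [(12,36/5) (160/11,10) (12,10)]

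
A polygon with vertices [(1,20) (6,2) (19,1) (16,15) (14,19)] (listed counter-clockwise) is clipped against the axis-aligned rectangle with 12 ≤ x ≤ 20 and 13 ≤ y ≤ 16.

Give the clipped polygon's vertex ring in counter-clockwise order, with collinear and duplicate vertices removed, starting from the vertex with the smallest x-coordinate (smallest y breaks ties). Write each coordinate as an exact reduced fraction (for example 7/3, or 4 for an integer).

1. After x ≥ 12: [(12,249/13) (12,20/13) (19,1) (16,15) (14,19)]
2. After x ≤ 20: [(12,249/13) (12,20/13) (19,1) (16,15) (14,19)]
3. After y ≥ 13: [(12,249/13) (12,13) (115/7,13) (16,15) (14,19)]
4. After y ≤ 16: [(12,16) (12,13) (115/7,13) (16,15) (31/2,16)]
5. Canonical ring: [(12,13) (115/7,13) (16,15) (31/2,16) (12,16)]

Clipped polygon: [(12,13) (115/7,13) (16,15) (31/2,16) (12,16)]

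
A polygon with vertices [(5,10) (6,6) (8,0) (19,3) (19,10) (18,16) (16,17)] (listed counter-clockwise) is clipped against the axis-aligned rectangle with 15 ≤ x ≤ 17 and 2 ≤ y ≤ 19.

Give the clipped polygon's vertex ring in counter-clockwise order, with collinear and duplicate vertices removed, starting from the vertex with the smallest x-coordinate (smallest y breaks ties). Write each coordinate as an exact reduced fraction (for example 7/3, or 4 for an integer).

1. After x ≥ 15: [(15,180/11) (15,21/11) (19,3) (19,10) (18,16) (16,17)]
2. After x ≤ 17: [(15,180/11) (15,21/11) (17,27/11) (17,33/2) (16,17)]
3. After y ≥ 2: [(15,180/11) (15,2) (46/3,2) (17,27/11) (17,33/2) (16,17)]
4. After y ≤ 19: [(15,180/11) (15,2) (46/3,2) (17,27/11) (17,33/2) (16,17)]
5. Canonical ring: [(15,2) (46/3,2) (17,27/11) (17,33/2) (16,17) (15,180/11)]

Clipped polygon: [(15,2) (46/3,2) (17,27/11) (17,33/2) (16,17) (15,180/11)]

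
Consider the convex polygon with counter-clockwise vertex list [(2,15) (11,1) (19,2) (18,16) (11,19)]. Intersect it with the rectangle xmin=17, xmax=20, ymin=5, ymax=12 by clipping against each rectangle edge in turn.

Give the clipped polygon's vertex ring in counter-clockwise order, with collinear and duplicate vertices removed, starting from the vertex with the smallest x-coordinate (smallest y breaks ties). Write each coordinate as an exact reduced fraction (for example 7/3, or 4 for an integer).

Clipped polygon: [(17,5) (263/14,5) (128/7,12) (17,12)]

1. After x ≥ 17: [(17,7/4) (19,2) (18,16) (17,115/7)]
2. After x ≤ 20: [(17,7/4) (19,2) (18,16) (17,115/7)]
3. After y ≥ 5: [(17,5) (263/14,5) (18,16) (17,115/7)]
4. After y ≤ 12: [(17,12) (17,5) (263/14,5) (128/7,12)]
5. Canonical ring: [(17,5) (263/14,5) (128/7,12) (17,12)]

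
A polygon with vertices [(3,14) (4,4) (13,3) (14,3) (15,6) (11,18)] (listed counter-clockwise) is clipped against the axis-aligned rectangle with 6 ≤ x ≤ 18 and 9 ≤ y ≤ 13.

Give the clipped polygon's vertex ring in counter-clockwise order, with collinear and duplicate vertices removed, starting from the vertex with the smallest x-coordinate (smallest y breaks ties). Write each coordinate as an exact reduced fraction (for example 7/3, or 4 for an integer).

1. After x ≥ 6: [(6,31/2) (6,34/9) (13,3) (14,3) (15,6) (11,18)]
2. After x ≤ 18: [(6,31/2) (6,34/9) (13,3) (14,3) (15,6) (11,18)]
3. After y ≥ 9: [(6,31/2) (6,9) (14,9) (11,18)]
4. After y ≤ 13: [(6,13) (6,9) (14,9) (38/3,13)]
5. Canonical ring: [(6,9) (14,9) (38/3,13) (6,13)]

Clipped polygon: [(6,9) (14,9) (38/3,13) (6,13)]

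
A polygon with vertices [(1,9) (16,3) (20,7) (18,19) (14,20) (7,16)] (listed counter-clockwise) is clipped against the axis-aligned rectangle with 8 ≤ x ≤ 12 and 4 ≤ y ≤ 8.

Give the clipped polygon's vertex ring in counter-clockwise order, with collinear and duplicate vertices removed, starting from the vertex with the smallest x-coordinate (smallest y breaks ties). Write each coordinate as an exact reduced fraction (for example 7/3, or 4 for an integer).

Clipped polygon: [(8,31/5) (12,23/5) (12,8) (8,8)]

1. After x ≥ 8: [(8,31/5) (16,3) (20,7) (18,19) (14,20) (8,116/7)]
2. After x ≤ 12: [(8,31/5) (12,23/5) (12,132/7) (8,116/7)]
3. After y ≥ 4: [(8,31/5) (12,23/5) (12,132/7) (8,116/7)]
4. After y ≤ 8: [(8,8) (8,31/5) (12,23/5) (12,8)]
5. Canonical ring: [(8,31/5) (12,23/5) (12,8) (8,8)]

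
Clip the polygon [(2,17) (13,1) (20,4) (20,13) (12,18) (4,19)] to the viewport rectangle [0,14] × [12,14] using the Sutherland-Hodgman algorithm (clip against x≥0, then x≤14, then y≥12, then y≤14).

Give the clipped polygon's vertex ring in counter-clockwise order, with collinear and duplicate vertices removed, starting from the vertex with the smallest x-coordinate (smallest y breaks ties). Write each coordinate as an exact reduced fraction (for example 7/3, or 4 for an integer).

1. After x ≥ 0: [(2,17) (13,1) (20,4) (20,13) (12,18) (4,19)]
2. After x ≤ 14: [(2,17) (13,1) (14,10/7) (14,67/4) (12,18) (4,19)]
3. After y ≥ 12: [(2,17) (87/16,12) (14,12) (14,67/4) (12,18) (4,19)]
4. After y ≤ 14: [(65/16,14) (87/16,12) (14,12) (14,14)]
5. Canonical ring: [(65/16,14) (87/16,12) (14,12) (14,14)]

Clipped polygon: [(65/16,14) (87/16,12) (14,12) (14,14)]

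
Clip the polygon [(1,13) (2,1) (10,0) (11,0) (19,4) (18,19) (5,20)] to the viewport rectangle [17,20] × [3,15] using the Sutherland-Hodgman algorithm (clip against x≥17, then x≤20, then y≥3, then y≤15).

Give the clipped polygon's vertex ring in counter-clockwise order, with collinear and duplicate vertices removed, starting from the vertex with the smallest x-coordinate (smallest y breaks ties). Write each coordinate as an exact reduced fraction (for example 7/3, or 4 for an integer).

1. After x ≥ 17: [(17,3) (19,4) (18,19) (17,248/13)]
2. After x ≤ 20: [(17,3) (19,4) (18,19) (17,248/13)]
3. After y ≥ 3: [(17,3) (19,4) (18,19) (17,248/13)]
4. After y ≤ 15: [(17,15) (17,3) (19,4) (274/15,15)]
5. Canonical ring: [(17,3) (19,4) (274/15,15) (17,15)]

Clipped polygon: [(17,3) (19,4) (274/15,15) (17,15)]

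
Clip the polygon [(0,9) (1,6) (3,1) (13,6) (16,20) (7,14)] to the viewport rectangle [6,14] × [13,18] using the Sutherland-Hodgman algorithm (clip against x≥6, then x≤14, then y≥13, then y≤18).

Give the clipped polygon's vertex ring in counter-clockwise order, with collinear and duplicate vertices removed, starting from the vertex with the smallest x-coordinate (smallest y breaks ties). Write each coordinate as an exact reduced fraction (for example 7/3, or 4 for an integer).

1. After x ≥ 6: [(6,93/7) (6,5/2) (13,6) (16,20) (7,14)]
2. After x ≤ 14: [(6,93/7) (6,5/2) (13,6) (14,32/3) (14,56/3) (7,14)]
3. After y ≥ 13: [(6,93/7) (6,13) (14,13) (14,56/3) (7,14)]
4. After y ≤ 18: [(6,93/7) (6,13) (14,13) (14,18) (13,18) (7,14)]
5. Canonical ring: [(6,13) (14,13) (14,18) (13,18) (7,14) (6,93/7)]

Clipped polygon: [(6,13) (14,13) (14,18) (13,18) (7,14) (6,93/7)]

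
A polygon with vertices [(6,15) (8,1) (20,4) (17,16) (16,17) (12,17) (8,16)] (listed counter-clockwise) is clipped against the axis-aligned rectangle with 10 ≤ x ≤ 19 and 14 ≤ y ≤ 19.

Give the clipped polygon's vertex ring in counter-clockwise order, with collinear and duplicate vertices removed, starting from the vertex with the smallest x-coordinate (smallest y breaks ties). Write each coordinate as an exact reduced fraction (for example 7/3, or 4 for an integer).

Clipped polygon: [(10,14) (35/2,14) (17,16) (16,17) (12,17) (10,33/2)]

1. After x ≥ 10: [(10,3/2) (20,4) (17,16) (16,17) (12,17) (10,33/2)]
2. After x ≤ 19: [(10,3/2) (19,15/4) (19,8) (17,16) (16,17) (12,17) (10,33/2)]
3. After y ≥ 14: [(10,14) (35/2,14) (17,16) (16,17) (12,17) (10,33/2)]
4. After y ≤ 19: [(10,14) (35/2,14) (17,16) (16,17) (12,17) (10,33/2)]
5. Canonical ring: [(10,14) (35/2,14) (17,16) (16,17) (12,17) (10,33/2)]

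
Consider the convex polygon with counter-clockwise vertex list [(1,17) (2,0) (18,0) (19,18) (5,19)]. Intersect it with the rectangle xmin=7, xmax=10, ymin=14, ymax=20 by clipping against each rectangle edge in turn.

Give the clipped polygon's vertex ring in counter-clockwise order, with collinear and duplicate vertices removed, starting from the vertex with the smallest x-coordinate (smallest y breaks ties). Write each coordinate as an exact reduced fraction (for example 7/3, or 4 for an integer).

1. After x ≥ 7: [(7,0) (18,0) (19,18) (7,132/7)]
2. After x ≤ 10: [(7,0) (10,0) (10,261/14) (7,132/7)]
3. After y ≥ 14: [(7,14) (10,14) (10,261/14) (7,132/7)]
4. After y ≤ 20: [(7,14) (10,14) (10,261/14) (7,132/7)]
5. Canonical ring: [(7,14) (10,14) (10,261/14) (7,132/7)]

Clipped polygon: [(7,14) (10,14) (10,261/14) (7,132/7)]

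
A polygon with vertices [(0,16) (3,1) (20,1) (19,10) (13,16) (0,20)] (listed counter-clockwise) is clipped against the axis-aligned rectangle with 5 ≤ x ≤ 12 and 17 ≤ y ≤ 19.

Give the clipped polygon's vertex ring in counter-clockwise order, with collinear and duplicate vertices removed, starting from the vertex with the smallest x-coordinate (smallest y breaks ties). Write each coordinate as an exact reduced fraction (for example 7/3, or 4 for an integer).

1. After x ≥ 5: [(5,1) (20,1) (19,10) (13,16) (5,240/13)]
2. After x ≤ 12: [(5,1) (12,1) (12,212/13) (5,240/13)]
3. After y ≥ 17: [(5,17) (39/4,17) (5,240/13)]
4. After y ≤ 19: [(5,17) (39/4,17) (5,240/13)]
5. Canonical ring: [(5,17) (39/4,17) (5,240/13)]

Clipped polygon: [(5,17) (39/4,17) (5,240/13)]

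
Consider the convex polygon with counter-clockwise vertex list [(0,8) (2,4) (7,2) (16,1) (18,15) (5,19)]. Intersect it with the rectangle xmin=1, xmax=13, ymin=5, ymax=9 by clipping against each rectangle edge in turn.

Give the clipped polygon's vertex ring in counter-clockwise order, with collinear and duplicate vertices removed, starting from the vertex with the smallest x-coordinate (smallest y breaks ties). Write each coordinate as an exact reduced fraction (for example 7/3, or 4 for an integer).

Clipped polygon: [(1,6) (3/2,5) (13,5) (13,9) (1,9)]

1. After x ≥ 1: [(1,51/5) (1,6) (2,4) (7,2) (16,1) (18,15) (5,19)]
2. After x ≤ 13: [(1,51/5) (1,6) (2,4) (7,2) (13,4/3) (13,215/13) (5,19)]
3. After y ≥ 5: [(1,51/5) (1,6) (3/2,5) (13,5) (13,215/13) (5,19)]
4. After y ≤ 9: [(1,9) (1,6) (3/2,5) (13,5) (13,9)]
5. Canonical ring: [(1,6) (3/2,5) (13,5) (13,9) (1,9)]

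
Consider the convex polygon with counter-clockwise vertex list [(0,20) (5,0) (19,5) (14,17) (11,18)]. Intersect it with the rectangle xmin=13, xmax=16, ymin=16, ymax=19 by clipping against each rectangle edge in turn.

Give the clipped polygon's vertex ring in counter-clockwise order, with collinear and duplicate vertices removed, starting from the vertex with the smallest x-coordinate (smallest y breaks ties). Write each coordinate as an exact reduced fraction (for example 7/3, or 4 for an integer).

Clipped polygon: [(13,16) (173/12,16) (14,17) (13,52/3)]

1. After x ≥ 13: [(13,20/7) (19,5) (14,17) (13,52/3)]
2. After x ≤ 16: [(13,20/7) (16,55/14) (16,61/5) (14,17) (13,52/3)]
3. After y ≥ 16: [(13,16) (173/12,16) (14,17) (13,52/3)]
4. After y ≤ 19: [(13,16) (173/12,16) (14,17) (13,52/3)]
5. Canonical ring: [(13,16) (173/12,16) (14,17) (13,52/3)]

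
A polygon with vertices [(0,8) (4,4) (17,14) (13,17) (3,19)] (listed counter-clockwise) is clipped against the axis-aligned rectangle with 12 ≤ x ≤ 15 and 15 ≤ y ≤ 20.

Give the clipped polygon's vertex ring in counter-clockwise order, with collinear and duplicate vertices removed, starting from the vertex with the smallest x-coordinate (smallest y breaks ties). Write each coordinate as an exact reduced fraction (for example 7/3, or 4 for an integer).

1. After x ≥ 12: [(12,132/13) (17,14) (13,17) (12,86/5)]
2. After x ≤ 15: [(12,132/13) (15,162/13) (15,31/2) (13,17) (12,86/5)]
3. After y ≥ 15: [(12,15) (15,15) (15,31/2) (13,17) (12,86/5)]
4. After y ≤ 20: [(12,15) (15,15) (15,31/2) (13,17) (12,86/5)]
5. Canonical ring: [(12,15) (15,15) (15,31/2) (13,17) (12,86/5)]

Clipped polygon: [(12,15) (15,15) (15,31/2) (13,17) (12,86/5)]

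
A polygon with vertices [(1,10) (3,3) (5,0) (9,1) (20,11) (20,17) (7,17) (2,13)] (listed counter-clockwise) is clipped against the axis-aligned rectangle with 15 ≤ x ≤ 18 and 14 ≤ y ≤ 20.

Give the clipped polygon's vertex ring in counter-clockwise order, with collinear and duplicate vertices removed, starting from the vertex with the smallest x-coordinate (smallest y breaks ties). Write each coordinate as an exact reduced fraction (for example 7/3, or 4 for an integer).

1. After x ≥ 15: [(15,71/11) (20,11) (20,17) (15,17)]
2. After x ≤ 18: [(15,71/11) (18,101/11) (18,17) (15,17)]
3. After y ≥ 14: [(15,14) (18,14) (18,17) (15,17)]
4. After y ≤ 20: [(15,14) (18,14) (18,17) (15,17)]
5. Canonical ring: [(15,14) (18,14) (18,17) (15,17)]

Clipped polygon: [(15,14) (18,14) (18,17) (15,17)]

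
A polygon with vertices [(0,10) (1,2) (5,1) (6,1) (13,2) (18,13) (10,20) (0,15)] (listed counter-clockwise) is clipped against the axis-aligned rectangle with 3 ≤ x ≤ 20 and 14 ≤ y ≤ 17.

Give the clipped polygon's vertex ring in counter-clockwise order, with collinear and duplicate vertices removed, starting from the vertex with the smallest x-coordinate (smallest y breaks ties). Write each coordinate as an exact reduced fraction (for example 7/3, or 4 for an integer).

Clipped polygon: [(3,14) (118/7,14) (94/7,17) (4,17) (3,33/2)]

1. After x ≥ 3: [(3,3/2) (5,1) (6,1) (13,2) (18,13) (10,20) (3,33/2)]
2. After x ≤ 20: [(3,3/2) (5,1) (6,1) (13,2) (18,13) (10,20) (3,33/2)]
3. After y ≥ 14: [(3,14) (118/7,14) (10,20) (3,33/2)]
4. After y ≤ 17: [(3,14) (118/7,14) (94/7,17) (4,17) (3,33/2)]
5. Canonical ring: [(3,14) (118/7,14) (94/7,17) (4,17) (3,33/2)]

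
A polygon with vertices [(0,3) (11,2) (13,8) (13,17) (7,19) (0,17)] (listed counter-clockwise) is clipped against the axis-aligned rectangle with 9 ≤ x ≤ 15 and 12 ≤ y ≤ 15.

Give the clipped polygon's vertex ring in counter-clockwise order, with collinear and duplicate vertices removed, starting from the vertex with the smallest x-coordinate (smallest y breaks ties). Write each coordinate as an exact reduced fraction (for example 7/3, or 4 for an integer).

1. After x ≥ 9: [(9,24/11) (11,2) (13,8) (13,17) (9,55/3)]
2. After x ≤ 15: [(9,24/11) (11,2) (13,8) (13,17) (9,55/3)]
3. After y ≥ 12: [(9,12) (13,12) (13,17) (9,55/3)]
4. After y ≤ 15: [(9,15) (9,12) (13,12) (13,15)]
5. Canonical ring: [(9,12) (13,12) (13,15) (9,15)]

Clipped polygon: [(9,12) (13,12) (13,15) (9,15)]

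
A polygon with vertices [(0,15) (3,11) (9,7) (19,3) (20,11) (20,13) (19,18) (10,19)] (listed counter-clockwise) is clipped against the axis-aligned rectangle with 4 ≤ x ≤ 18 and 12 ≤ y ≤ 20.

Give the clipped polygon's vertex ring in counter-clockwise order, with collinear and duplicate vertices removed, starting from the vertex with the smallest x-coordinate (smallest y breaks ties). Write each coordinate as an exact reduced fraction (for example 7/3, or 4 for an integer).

Clipped polygon: [(4,12) (18,12) (18,163/9) (10,19) (4,83/5)]

1. After x ≥ 4: [(4,83/5) (4,31/3) (9,7) (19,3) (20,11) (20,13) (19,18) (10,19)]
2. After x ≤ 18: [(4,83/5) (4,31/3) (9,7) (18,17/5) (18,163/9) (10,19)]
3. After y ≥ 12: [(4,83/5) (4,12) (18,12) (18,163/9) (10,19)]
4. After y ≤ 20: [(4,83/5) (4,12) (18,12) (18,163/9) (10,19)]
5. Canonical ring: [(4,12) (18,12) (18,163/9) (10,19) (4,83/5)]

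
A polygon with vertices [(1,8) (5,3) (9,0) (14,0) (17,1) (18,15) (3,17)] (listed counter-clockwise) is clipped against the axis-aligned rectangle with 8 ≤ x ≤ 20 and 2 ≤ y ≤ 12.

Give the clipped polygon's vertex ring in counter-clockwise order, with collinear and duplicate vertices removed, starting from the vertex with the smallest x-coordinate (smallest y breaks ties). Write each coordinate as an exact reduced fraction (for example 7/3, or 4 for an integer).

1. After x ≥ 8: [(8,3/4) (9,0) (14,0) (17,1) (18,15) (8,49/3)]
2. After x ≤ 20: [(8,3/4) (9,0) (14,0) (17,1) (18,15) (8,49/3)]
3. After y ≥ 2: [(8,2) (239/14,2) (18,15) (8,49/3)]
4. After y ≤ 12: [(8,12) (8,2) (239/14,2) (249/14,12)]
5. Canonical ring: [(8,2) (239/14,2) (249/14,12) (8,12)]

Clipped polygon: [(8,2) (239/14,2) (249/14,12) (8,12)]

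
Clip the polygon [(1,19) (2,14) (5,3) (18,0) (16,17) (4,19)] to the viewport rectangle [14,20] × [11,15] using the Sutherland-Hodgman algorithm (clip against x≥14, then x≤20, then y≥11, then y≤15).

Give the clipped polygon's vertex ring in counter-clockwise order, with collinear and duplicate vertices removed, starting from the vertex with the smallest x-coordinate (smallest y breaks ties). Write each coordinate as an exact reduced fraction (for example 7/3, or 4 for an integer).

1. After x ≥ 14: [(14,12/13) (18,0) (16,17) (14,52/3)]
2. After x ≤ 20: [(14,12/13) (18,0) (16,17) (14,52/3)]
3. After y ≥ 11: [(14,11) (284/17,11) (16,17) (14,52/3)]
4. After y ≤ 15: [(14,15) (14,11) (284/17,11) (276/17,15)]
5. Canonical ring: [(14,11) (284/17,11) (276/17,15) (14,15)]

Clipped polygon: [(14,11) (284/17,11) (276/17,15) (14,15)]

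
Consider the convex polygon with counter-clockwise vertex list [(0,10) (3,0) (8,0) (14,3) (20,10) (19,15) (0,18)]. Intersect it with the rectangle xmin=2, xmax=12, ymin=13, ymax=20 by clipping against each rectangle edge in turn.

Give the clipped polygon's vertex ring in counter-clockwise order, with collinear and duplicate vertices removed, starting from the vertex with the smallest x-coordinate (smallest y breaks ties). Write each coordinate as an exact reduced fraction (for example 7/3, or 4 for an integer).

Clipped polygon: [(2,13) (12,13) (12,306/19) (2,336/19)]

1. After x ≥ 2: [(2,10/3) (3,0) (8,0) (14,3) (20,10) (19,15) (2,336/19)]
2. After x ≤ 12: [(2,10/3) (3,0) (8,0) (12,2) (12,306/19) (2,336/19)]
3. After y ≥ 13: [(2,13) (12,13) (12,306/19) (2,336/19)]
4. After y ≤ 20: [(2,13) (12,13) (12,306/19) (2,336/19)]
5. Canonical ring: [(2,13) (12,13) (12,306/19) (2,336/19)]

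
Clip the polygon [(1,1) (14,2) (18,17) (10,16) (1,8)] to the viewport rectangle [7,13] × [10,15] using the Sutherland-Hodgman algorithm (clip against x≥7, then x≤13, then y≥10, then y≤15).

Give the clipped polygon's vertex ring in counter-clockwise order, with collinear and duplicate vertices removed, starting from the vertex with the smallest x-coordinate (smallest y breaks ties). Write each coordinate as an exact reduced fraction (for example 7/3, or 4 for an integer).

Clipped polygon: [(7,10) (13,10) (13,15) (71/8,15) (7,40/3)]

1. After x ≥ 7: [(7,19/13) (14,2) (18,17) (10,16) (7,40/3)]
2. After x ≤ 13: [(7,19/13) (13,25/13) (13,131/8) (10,16) (7,40/3)]
3. After y ≥ 10: [(7,10) (13,10) (13,131/8) (10,16) (7,40/3)]
4. After y ≤ 15: [(7,10) (13,10) (13,15) (71/8,15) (7,40/3)]
5. Canonical ring: [(7,10) (13,10) (13,15) (71/8,15) (7,40/3)]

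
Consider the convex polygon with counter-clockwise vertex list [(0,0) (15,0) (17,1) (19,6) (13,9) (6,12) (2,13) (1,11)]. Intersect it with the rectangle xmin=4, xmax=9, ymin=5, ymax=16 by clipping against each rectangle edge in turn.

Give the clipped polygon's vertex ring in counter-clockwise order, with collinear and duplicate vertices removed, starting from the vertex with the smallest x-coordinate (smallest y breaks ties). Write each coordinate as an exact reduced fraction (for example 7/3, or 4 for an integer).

1. After x ≥ 4: [(4,0) (15,0) (17,1) (19,6) (13,9) (6,12) (4,25/2)]
2. After x ≤ 9: [(4,0) (9,0) (9,75/7) (6,12) (4,25/2)]
3. After y ≥ 5: [(4,5) (9,5) (9,75/7) (6,12) (4,25/2)]
4. After y ≤ 16: [(4,5) (9,5) (9,75/7) (6,12) (4,25/2)]
5. Canonical ring: [(4,5) (9,5) (9,75/7) (6,12) (4,25/2)]

Clipped polygon: [(4,5) (9,5) (9,75/7) (6,12) (4,25/2)]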